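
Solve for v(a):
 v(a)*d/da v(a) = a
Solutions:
 v(a) = -sqrt(C1 + a^2)
 v(a) = sqrt(C1 + a^2)


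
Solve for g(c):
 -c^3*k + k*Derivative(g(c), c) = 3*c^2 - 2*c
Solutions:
 g(c) = C1 + c^4/4 + c^3/k - c^2/k


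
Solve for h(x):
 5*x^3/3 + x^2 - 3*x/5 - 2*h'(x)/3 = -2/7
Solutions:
 h(x) = C1 + 5*x^4/8 + x^3/2 - 9*x^2/20 + 3*x/7


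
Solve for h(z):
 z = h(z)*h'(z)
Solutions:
 h(z) = -sqrt(C1 + z^2)
 h(z) = sqrt(C1 + z^2)


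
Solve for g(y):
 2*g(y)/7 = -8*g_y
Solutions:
 g(y) = C1*exp(-y/28)


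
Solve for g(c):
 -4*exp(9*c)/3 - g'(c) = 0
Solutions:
 g(c) = C1 - 4*exp(9*c)/27


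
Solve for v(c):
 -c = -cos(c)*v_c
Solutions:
 v(c) = C1 + Integral(c/cos(c), c)


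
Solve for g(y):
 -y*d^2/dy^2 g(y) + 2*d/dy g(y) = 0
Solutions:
 g(y) = C1 + C2*y^3


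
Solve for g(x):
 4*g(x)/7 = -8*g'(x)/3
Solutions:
 g(x) = C1*exp(-3*x/14)


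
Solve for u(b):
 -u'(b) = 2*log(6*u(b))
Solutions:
 Integral(1/(log(_y) + log(6)), (_y, u(b)))/2 = C1 - b


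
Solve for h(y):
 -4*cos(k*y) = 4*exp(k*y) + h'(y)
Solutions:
 h(y) = C1 - 4*exp(k*y)/k - 4*sin(k*y)/k


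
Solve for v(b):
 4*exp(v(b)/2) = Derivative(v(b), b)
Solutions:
 v(b) = 2*log(-1/(C1 + 4*b)) + 2*log(2)


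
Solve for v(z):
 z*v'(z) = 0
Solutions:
 v(z) = C1


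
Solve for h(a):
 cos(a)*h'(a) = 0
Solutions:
 h(a) = C1


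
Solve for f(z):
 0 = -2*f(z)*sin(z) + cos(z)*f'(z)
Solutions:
 f(z) = C1/cos(z)^2


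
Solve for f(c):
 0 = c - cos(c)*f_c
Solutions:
 f(c) = C1 + Integral(c/cos(c), c)


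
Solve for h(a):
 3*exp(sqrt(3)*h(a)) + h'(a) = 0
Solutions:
 h(a) = sqrt(3)*(2*log(1/(C1 + 3*a)) - log(3))/6


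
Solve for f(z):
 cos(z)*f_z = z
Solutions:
 f(z) = C1 + Integral(z/cos(z), z)


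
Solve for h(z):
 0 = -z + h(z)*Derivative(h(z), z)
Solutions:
 h(z) = -sqrt(C1 + z^2)
 h(z) = sqrt(C1 + z^2)


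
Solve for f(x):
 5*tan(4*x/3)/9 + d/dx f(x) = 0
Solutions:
 f(x) = C1 + 5*log(cos(4*x/3))/12


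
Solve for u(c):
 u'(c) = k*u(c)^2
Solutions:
 u(c) = -1/(C1 + c*k)


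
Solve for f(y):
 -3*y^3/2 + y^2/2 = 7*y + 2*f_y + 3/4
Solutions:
 f(y) = C1 - 3*y^4/16 + y^3/12 - 7*y^2/4 - 3*y/8


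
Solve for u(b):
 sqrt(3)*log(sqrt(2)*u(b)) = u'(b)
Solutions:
 -2*sqrt(3)*Integral(1/(2*log(_y) + log(2)), (_y, u(b)))/3 = C1 - b


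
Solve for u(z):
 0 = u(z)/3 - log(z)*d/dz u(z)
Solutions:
 u(z) = C1*exp(li(z)/3)


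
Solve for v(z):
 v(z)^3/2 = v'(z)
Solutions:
 v(z) = -sqrt(-1/(C1 + z))
 v(z) = sqrt(-1/(C1 + z))


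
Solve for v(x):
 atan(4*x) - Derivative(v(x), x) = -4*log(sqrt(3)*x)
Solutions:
 v(x) = C1 + 4*x*log(x) + x*atan(4*x) - 4*x + 2*x*log(3) - log(16*x^2 + 1)/8


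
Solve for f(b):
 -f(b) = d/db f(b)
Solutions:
 f(b) = C1*exp(-b)


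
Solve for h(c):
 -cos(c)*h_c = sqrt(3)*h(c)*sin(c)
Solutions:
 h(c) = C1*cos(c)^(sqrt(3))


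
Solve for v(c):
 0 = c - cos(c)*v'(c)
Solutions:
 v(c) = C1 + Integral(c/cos(c), c)


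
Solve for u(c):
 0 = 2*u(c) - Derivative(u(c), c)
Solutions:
 u(c) = C1*exp(2*c)


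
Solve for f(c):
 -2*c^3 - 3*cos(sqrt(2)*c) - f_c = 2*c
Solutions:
 f(c) = C1 - c^4/2 - c^2 - 3*sqrt(2)*sin(sqrt(2)*c)/2


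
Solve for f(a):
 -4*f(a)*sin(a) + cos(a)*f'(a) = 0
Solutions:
 f(a) = C1/cos(a)^4


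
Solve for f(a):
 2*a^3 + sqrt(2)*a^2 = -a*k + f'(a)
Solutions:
 f(a) = C1 + a^4/2 + sqrt(2)*a^3/3 + a^2*k/2


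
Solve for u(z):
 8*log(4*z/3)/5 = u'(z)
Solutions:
 u(z) = C1 + 8*z*log(z)/5 - 8*z*log(3)/5 - 8*z/5 + 16*z*log(2)/5


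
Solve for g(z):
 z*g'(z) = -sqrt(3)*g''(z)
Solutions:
 g(z) = C1 + C2*erf(sqrt(2)*3^(3/4)*z/6)


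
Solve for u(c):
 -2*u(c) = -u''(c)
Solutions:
 u(c) = C1*exp(-sqrt(2)*c) + C2*exp(sqrt(2)*c)


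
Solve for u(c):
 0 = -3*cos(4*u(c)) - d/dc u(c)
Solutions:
 u(c) = -asin((C1 + exp(24*c))/(C1 - exp(24*c)))/4 + pi/4
 u(c) = asin((C1 + exp(24*c))/(C1 - exp(24*c)))/4


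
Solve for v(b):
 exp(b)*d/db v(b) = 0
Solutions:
 v(b) = C1


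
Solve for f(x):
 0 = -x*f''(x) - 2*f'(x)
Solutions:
 f(x) = C1 + C2/x


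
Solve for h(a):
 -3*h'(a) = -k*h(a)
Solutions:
 h(a) = C1*exp(a*k/3)


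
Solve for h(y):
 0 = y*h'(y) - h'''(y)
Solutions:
 h(y) = C1 + Integral(C2*airyai(y) + C3*airybi(y), y)


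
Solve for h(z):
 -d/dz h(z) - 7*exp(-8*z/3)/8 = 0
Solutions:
 h(z) = C1 + 21*exp(-8*z/3)/64


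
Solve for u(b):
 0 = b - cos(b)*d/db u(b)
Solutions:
 u(b) = C1 + Integral(b/cos(b), b)


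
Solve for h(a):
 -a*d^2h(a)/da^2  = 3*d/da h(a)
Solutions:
 h(a) = C1 + C2/a^2


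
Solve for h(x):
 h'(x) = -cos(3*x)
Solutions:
 h(x) = C1 - sin(3*x)/3


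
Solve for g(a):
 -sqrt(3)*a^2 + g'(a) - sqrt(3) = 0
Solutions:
 g(a) = C1 + sqrt(3)*a^3/3 + sqrt(3)*a


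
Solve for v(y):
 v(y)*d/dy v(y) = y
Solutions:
 v(y) = -sqrt(C1 + y^2)
 v(y) = sqrt(C1 + y^2)


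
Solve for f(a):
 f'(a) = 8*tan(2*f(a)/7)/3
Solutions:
 f(a) = -7*asin(C1*exp(16*a/21))/2 + 7*pi/2
 f(a) = 7*asin(C1*exp(16*a/21))/2


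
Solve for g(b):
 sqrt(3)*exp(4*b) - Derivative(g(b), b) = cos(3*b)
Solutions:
 g(b) = C1 + sqrt(3)*exp(4*b)/4 - sin(3*b)/3


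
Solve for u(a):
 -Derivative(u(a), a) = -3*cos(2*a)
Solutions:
 u(a) = C1 + 3*sin(2*a)/2


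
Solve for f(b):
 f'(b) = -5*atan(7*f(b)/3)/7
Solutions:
 Integral(1/atan(7*_y/3), (_y, f(b))) = C1 - 5*b/7


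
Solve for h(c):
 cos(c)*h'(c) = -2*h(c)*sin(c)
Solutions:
 h(c) = C1*cos(c)^2


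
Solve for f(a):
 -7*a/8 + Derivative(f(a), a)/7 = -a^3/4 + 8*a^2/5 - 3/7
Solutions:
 f(a) = C1 - 7*a^4/16 + 56*a^3/15 + 49*a^2/16 - 3*a


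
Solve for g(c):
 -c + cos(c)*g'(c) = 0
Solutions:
 g(c) = C1 + Integral(c/cos(c), c)


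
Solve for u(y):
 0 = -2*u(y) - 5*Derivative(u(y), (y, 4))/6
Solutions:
 u(y) = (C1*sin(3^(1/4)*5^(3/4)*y/5) + C2*cos(3^(1/4)*5^(3/4)*y/5))*exp(-3^(1/4)*5^(3/4)*y/5) + (C3*sin(3^(1/4)*5^(3/4)*y/5) + C4*cos(3^(1/4)*5^(3/4)*y/5))*exp(3^(1/4)*5^(3/4)*y/5)


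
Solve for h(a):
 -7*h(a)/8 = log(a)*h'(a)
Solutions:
 h(a) = C1*exp(-7*li(a)/8)


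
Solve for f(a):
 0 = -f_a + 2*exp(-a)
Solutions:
 f(a) = C1 - 2*exp(-a)


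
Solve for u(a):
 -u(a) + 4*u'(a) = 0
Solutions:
 u(a) = C1*exp(a/4)


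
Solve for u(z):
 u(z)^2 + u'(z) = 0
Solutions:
 u(z) = 1/(C1 + z)


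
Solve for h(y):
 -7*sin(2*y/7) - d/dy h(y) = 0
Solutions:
 h(y) = C1 + 49*cos(2*y/7)/2


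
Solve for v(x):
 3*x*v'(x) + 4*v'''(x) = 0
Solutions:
 v(x) = C1 + Integral(C2*airyai(-6^(1/3)*x/2) + C3*airybi(-6^(1/3)*x/2), x)


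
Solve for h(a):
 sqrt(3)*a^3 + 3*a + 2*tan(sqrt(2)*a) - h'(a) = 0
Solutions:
 h(a) = C1 + sqrt(3)*a^4/4 + 3*a^2/2 - sqrt(2)*log(cos(sqrt(2)*a))


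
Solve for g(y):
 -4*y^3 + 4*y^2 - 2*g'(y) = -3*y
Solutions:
 g(y) = C1 - y^4/2 + 2*y^3/3 + 3*y^2/4


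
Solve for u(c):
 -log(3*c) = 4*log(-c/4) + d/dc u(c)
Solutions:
 u(c) = C1 - 5*c*log(c) + c*(-log(3) + 5 + 8*log(2) - 4*I*pi)


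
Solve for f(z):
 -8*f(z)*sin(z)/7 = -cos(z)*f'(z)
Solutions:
 f(z) = C1/cos(z)^(8/7)


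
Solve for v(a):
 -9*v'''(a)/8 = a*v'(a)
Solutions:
 v(a) = C1 + Integral(C2*airyai(-2*3^(1/3)*a/3) + C3*airybi(-2*3^(1/3)*a/3), a)


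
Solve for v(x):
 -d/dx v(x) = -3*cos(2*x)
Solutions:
 v(x) = C1 + 3*sin(2*x)/2


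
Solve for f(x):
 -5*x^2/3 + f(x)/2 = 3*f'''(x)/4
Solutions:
 f(x) = C3*exp(2^(1/3)*3^(2/3)*x/3) + 10*x^2/3 + (C1*sin(2^(1/3)*3^(1/6)*x/2) + C2*cos(2^(1/3)*3^(1/6)*x/2))*exp(-2^(1/3)*3^(2/3)*x/6)


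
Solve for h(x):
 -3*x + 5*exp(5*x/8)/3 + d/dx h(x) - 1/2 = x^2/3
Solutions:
 h(x) = C1 + x^3/9 + 3*x^2/2 + x/2 - 8*exp(5*x/8)/3


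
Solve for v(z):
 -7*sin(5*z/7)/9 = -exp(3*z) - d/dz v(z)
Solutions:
 v(z) = C1 - exp(3*z)/3 - 49*cos(5*z/7)/45


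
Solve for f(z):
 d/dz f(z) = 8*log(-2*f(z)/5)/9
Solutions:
 -9*Integral(1/(log(-_y) - log(5) + log(2)), (_y, f(z)))/8 = C1 - z


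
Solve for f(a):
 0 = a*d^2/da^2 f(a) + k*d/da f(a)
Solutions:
 f(a) = C1 + a^(1 - re(k))*(C2*sin(log(a)*Abs(im(k))) + C3*cos(log(a)*im(k)))


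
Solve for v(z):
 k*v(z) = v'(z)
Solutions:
 v(z) = C1*exp(k*z)


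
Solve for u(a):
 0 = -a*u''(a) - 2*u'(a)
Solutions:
 u(a) = C1 + C2/a


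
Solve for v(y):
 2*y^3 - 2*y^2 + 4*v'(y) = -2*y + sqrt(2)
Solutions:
 v(y) = C1 - y^4/8 + y^3/6 - y^2/4 + sqrt(2)*y/4


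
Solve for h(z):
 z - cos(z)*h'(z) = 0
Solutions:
 h(z) = C1 + Integral(z/cos(z), z)


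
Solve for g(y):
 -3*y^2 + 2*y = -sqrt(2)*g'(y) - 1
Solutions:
 g(y) = C1 + sqrt(2)*y^3/2 - sqrt(2)*y^2/2 - sqrt(2)*y/2


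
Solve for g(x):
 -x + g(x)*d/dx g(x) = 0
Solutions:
 g(x) = -sqrt(C1 + x^2)
 g(x) = sqrt(C1 + x^2)


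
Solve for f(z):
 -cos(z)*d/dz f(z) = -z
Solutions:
 f(z) = C1 + Integral(z/cos(z), z)


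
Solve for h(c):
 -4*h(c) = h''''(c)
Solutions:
 h(c) = (C1*sin(c) + C2*cos(c))*exp(-c) + (C3*sin(c) + C4*cos(c))*exp(c)


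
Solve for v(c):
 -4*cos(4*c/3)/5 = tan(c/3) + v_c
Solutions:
 v(c) = C1 + 3*log(cos(c/3)) - 3*sin(4*c/3)/5


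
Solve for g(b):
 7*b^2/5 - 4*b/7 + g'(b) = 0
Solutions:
 g(b) = C1 - 7*b^3/15 + 2*b^2/7


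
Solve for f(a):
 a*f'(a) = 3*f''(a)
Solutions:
 f(a) = C1 + C2*erfi(sqrt(6)*a/6)


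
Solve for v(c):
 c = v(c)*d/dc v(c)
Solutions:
 v(c) = -sqrt(C1 + c^2)
 v(c) = sqrt(C1 + c^2)


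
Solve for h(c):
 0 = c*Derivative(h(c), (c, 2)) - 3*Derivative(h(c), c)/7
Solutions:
 h(c) = C1 + C2*c^(10/7)


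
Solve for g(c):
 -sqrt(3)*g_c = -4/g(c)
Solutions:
 g(c) = -sqrt(C1 + 24*sqrt(3)*c)/3
 g(c) = sqrt(C1 + 24*sqrt(3)*c)/3


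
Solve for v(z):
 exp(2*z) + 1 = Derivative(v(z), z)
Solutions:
 v(z) = C1 + z + exp(2*z)/2


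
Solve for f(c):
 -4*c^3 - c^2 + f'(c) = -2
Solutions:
 f(c) = C1 + c^4 + c^3/3 - 2*c


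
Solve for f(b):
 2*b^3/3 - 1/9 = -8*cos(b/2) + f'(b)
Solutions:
 f(b) = C1 + b^4/6 - b/9 + 16*sin(b/2)


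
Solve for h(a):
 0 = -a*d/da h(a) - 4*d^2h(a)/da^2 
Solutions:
 h(a) = C1 + C2*erf(sqrt(2)*a/4)


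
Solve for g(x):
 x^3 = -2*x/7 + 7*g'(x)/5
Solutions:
 g(x) = C1 + 5*x^4/28 + 5*x^2/49


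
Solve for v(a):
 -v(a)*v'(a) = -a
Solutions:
 v(a) = -sqrt(C1 + a^2)
 v(a) = sqrt(C1 + a^2)


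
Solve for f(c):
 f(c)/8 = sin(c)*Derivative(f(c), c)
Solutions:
 f(c) = C1*(cos(c) - 1)^(1/16)/(cos(c) + 1)^(1/16)


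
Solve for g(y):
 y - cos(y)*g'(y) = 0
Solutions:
 g(y) = C1 + Integral(y/cos(y), y)


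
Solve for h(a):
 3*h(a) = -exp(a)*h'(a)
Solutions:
 h(a) = C1*exp(3*exp(-a))


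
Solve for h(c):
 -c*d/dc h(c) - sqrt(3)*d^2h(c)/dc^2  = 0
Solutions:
 h(c) = C1 + C2*erf(sqrt(2)*3^(3/4)*c/6)


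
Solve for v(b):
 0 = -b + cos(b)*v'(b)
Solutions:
 v(b) = C1 + Integral(b/cos(b), b)


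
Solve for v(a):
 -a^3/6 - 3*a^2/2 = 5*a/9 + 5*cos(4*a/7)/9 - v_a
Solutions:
 v(a) = C1 + a^4/24 + a^3/2 + 5*a^2/18 + 35*sin(4*a/7)/36


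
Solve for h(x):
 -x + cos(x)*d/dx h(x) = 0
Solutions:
 h(x) = C1 + Integral(x/cos(x), x)


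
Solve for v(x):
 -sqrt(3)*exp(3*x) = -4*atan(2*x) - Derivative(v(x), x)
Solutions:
 v(x) = C1 - 4*x*atan(2*x) + sqrt(3)*exp(3*x)/3 + log(4*x^2 + 1)


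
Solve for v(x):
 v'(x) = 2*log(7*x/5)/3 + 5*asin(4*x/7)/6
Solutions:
 v(x) = C1 + 2*x*log(x)/3 + 5*x*asin(4*x/7)/6 - 2*x*log(5)/3 - 2*x/3 + 2*x*log(7)/3 + 5*sqrt(49 - 16*x^2)/24


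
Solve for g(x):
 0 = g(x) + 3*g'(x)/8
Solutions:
 g(x) = C1*exp(-8*x/3)


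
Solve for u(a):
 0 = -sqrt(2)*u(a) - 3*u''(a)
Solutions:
 u(a) = C1*sin(2^(1/4)*sqrt(3)*a/3) + C2*cos(2^(1/4)*sqrt(3)*a/3)


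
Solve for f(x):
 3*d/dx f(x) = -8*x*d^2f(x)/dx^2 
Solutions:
 f(x) = C1 + C2*x^(5/8)


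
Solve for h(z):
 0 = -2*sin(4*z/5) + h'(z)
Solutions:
 h(z) = C1 - 5*cos(4*z/5)/2


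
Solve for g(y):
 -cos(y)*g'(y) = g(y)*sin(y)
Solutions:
 g(y) = C1*cos(y)


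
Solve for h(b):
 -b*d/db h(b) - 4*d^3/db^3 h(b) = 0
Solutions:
 h(b) = C1 + Integral(C2*airyai(-2^(1/3)*b/2) + C3*airybi(-2^(1/3)*b/2), b)


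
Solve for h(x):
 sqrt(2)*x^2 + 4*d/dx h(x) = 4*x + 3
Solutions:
 h(x) = C1 - sqrt(2)*x^3/12 + x^2/2 + 3*x/4


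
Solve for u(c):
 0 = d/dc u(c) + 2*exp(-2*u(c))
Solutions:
 u(c) = log(-sqrt(C1 - 4*c))
 u(c) = log(C1 - 4*c)/2


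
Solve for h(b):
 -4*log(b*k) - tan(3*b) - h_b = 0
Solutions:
 h(b) = C1 - 4*b*log(b*k) + 4*b + log(cos(3*b))/3


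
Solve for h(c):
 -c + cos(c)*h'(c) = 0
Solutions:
 h(c) = C1 + Integral(c/cos(c), c)


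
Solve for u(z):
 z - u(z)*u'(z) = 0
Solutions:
 u(z) = -sqrt(C1 + z^2)
 u(z) = sqrt(C1 + z^2)


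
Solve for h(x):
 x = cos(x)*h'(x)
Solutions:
 h(x) = C1 + Integral(x/cos(x), x)


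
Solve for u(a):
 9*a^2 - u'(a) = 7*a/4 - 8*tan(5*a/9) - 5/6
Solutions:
 u(a) = C1 + 3*a^3 - 7*a^2/8 + 5*a/6 - 72*log(cos(5*a/9))/5


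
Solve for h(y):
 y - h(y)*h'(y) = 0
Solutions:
 h(y) = -sqrt(C1 + y^2)
 h(y) = sqrt(C1 + y^2)


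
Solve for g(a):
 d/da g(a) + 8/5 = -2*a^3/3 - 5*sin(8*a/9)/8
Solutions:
 g(a) = C1 - a^4/6 - 8*a/5 + 45*cos(8*a/9)/64


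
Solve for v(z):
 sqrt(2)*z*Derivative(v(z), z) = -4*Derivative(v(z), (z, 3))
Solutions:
 v(z) = C1 + Integral(C2*airyai(-sqrt(2)*z/2) + C3*airybi(-sqrt(2)*z/2), z)


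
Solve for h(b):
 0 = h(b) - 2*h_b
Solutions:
 h(b) = C1*exp(b/2)


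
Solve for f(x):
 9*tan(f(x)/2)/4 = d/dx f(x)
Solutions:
 f(x) = -2*asin(C1*exp(9*x/8)) + 2*pi
 f(x) = 2*asin(C1*exp(9*x/8))


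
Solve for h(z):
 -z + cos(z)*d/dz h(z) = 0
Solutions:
 h(z) = C1 + Integral(z/cos(z), z)


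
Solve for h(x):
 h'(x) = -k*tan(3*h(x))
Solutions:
 h(x) = -asin(C1*exp(-3*k*x))/3 + pi/3
 h(x) = asin(C1*exp(-3*k*x))/3


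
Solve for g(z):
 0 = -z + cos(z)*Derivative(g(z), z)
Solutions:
 g(z) = C1 + Integral(z/cos(z), z)


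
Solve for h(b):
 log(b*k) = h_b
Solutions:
 h(b) = C1 + b*log(b*k) - b


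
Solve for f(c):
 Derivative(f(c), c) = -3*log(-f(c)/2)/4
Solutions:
 4*Integral(1/(log(-_y) - log(2)), (_y, f(c)))/3 = C1 - c


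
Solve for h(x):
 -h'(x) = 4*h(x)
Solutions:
 h(x) = C1*exp(-4*x)


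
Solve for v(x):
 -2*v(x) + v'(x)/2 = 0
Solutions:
 v(x) = C1*exp(4*x)


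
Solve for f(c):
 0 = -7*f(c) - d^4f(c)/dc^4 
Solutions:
 f(c) = (C1*sin(sqrt(2)*7^(1/4)*c/2) + C2*cos(sqrt(2)*7^(1/4)*c/2))*exp(-sqrt(2)*7^(1/4)*c/2) + (C3*sin(sqrt(2)*7^(1/4)*c/2) + C4*cos(sqrt(2)*7^(1/4)*c/2))*exp(sqrt(2)*7^(1/4)*c/2)


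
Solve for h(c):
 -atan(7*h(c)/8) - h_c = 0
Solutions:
 Integral(1/atan(7*_y/8), (_y, h(c))) = C1 - c


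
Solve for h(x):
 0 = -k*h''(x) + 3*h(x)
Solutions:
 h(x) = C1*exp(-sqrt(3)*x*sqrt(1/k)) + C2*exp(sqrt(3)*x*sqrt(1/k))


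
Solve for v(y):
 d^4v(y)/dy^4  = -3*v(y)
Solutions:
 v(y) = (C1*sin(sqrt(2)*3^(1/4)*y/2) + C2*cos(sqrt(2)*3^(1/4)*y/2))*exp(-sqrt(2)*3^(1/4)*y/2) + (C3*sin(sqrt(2)*3^(1/4)*y/2) + C4*cos(sqrt(2)*3^(1/4)*y/2))*exp(sqrt(2)*3^(1/4)*y/2)


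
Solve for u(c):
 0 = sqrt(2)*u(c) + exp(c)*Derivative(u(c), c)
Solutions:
 u(c) = C1*exp(sqrt(2)*exp(-c))


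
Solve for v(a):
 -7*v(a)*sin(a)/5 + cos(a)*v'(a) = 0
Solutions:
 v(a) = C1/cos(a)^(7/5)


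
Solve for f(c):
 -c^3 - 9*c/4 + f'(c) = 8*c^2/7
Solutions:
 f(c) = C1 + c^4/4 + 8*c^3/21 + 9*c^2/8


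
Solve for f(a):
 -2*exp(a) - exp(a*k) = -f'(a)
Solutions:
 f(a) = C1 + 2*exp(a) + exp(a*k)/k


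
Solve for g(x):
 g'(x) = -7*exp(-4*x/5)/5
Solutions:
 g(x) = C1 + 7*exp(-4*x/5)/4


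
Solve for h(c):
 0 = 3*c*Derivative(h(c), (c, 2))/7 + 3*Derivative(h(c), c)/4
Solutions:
 h(c) = C1 + C2/c^(3/4)


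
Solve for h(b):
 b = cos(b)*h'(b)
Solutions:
 h(b) = C1 + Integral(b/cos(b), b)


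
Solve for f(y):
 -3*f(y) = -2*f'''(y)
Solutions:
 f(y) = C3*exp(2^(2/3)*3^(1/3)*y/2) + (C1*sin(2^(2/3)*3^(5/6)*y/4) + C2*cos(2^(2/3)*3^(5/6)*y/4))*exp(-2^(2/3)*3^(1/3)*y/4)


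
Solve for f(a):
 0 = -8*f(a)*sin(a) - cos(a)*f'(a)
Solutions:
 f(a) = C1*cos(a)^8


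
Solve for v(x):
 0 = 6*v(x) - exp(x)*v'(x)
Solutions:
 v(x) = C1*exp(-6*exp(-x))


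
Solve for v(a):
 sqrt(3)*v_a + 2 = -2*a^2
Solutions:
 v(a) = C1 - 2*sqrt(3)*a^3/9 - 2*sqrt(3)*a/3


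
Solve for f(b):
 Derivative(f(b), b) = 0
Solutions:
 f(b) = C1


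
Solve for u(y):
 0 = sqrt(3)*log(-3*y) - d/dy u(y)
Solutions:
 u(y) = C1 + sqrt(3)*y*log(-y) + sqrt(3)*y*(-1 + log(3))


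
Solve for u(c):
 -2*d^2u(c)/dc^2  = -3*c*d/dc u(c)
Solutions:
 u(c) = C1 + C2*erfi(sqrt(3)*c/2)


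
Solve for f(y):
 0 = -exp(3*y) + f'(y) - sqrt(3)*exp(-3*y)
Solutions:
 f(y) = C1 + exp(3*y)/3 - sqrt(3)*exp(-3*y)/3


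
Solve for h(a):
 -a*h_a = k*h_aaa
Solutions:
 h(a) = C1 + Integral(C2*airyai(a*(-1/k)^(1/3)) + C3*airybi(a*(-1/k)^(1/3)), a)


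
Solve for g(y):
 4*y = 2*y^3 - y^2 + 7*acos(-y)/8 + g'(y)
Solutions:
 g(y) = C1 - y^4/2 + y^3/3 + 2*y^2 - 7*y*acos(-y)/8 - 7*sqrt(1 - y^2)/8


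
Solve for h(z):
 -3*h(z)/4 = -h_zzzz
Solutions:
 h(z) = C1*exp(-sqrt(2)*3^(1/4)*z/2) + C2*exp(sqrt(2)*3^(1/4)*z/2) + C3*sin(sqrt(2)*3^(1/4)*z/2) + C4*cos(sqrt(2)*3^(1/4)*z/2)


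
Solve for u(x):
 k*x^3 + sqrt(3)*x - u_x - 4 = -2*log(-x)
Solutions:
 u(x) = C1 + k*x^4/4 + sqrt(3)*x^2/2 + 2*x*log(-x) - 6*x


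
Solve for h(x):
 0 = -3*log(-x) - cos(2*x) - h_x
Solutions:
 h(x) = C1 - 3*x*log(-x) + 3*x - sin(2*x)/2


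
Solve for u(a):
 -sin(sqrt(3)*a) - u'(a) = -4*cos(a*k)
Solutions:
 u(a) = C1 + sqrt(3)*cos(sqrt(3)*a)/3 + 4*sin(a*k)/k


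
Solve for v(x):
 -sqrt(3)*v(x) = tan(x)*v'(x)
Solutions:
 v(x) = C1/sin(x)^(sqrt(3))


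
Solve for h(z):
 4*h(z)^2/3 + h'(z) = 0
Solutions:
 h(z) = 3/(C1 + 4*z)


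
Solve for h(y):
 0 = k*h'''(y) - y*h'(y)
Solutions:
 h(y) = C1 + Integral(C2*airyai(y*(1/k)^(1/3)) + C3*airybi(y*(1/k)^(1/3)), y)


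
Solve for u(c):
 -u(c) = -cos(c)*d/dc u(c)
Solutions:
 u(c) = C1*sqrt(sin(c) + 1)/sqrt(sin(c) - 1)


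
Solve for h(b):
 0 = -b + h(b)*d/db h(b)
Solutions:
 h(b) = -sqrt(C1 + b^2)
 h(b) = sqrt(C1 + b^2)


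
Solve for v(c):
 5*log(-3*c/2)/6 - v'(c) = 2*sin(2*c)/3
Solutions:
 v(c) = C1 + 5*c*log(-c)/6 - 5*c/6 - 5*c*log(2)/6 + 5*c*log(3)/6 + cos(2*c)/3


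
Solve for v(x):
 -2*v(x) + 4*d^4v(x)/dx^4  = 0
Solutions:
 v(x) = C1*exp(-2^(3/4)*x/2) + C2*exp(2^(3/4)*x/2) + C3*sin(2^(3/4)*x/2) + C4*cos(2^(3/4)*x/2)


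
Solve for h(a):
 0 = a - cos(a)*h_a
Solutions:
 h(a) = C1 + Integral(a/cos(a), a)


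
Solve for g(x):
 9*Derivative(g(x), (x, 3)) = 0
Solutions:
 g(x) = C1 + C2*x + C3*x^2


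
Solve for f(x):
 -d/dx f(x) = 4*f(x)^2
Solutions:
 f(x) = 1/(C1 + 4*x)


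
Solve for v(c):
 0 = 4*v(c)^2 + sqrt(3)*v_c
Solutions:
 v(c) = 3/(C1 + 4*sqrt(3)*c)


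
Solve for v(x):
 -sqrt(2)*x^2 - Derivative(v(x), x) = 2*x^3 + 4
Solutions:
 v(x) = C1 - x^4/2 - sqrt(2)*x^3/3 - 4*x


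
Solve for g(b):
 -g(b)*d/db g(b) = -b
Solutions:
 g(b) = -sqrt(C1 + b^2)
 g(b) = sqrt(C1 + b^2)


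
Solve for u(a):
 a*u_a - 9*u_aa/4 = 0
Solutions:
 u(a) = C1 + C2*erfi(sqrt(2)*a/3)


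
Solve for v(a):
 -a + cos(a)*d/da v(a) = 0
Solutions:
 v(a) = C1 + Integral(a/cos(a), a)


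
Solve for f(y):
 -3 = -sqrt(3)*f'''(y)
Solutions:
 f(y) = C1 + C2*y + C3*y^2 + sqrt(3)*y^3/6


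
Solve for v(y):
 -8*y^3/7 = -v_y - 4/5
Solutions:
 v(y) = C1 + 2*y^4/7 - 4*y/5


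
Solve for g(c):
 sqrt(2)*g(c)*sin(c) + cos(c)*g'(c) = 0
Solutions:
 g(c) = C1*cos(c)^(sqrt(2))


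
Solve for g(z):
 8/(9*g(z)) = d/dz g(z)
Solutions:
 g(z) = -sqrt(C1 + 16*z)/3
 g(z) = sqrt(C1 + 16*z)/3


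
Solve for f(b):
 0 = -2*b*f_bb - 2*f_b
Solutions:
 f(b) = C1 + C2*log(b)


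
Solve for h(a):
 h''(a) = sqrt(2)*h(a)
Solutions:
 h(a) = C1*exp(-2^(1/4)*a) + C2*exp(2^(1/4)*a)


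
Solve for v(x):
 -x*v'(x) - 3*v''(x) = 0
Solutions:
 v(x) = C1 + C2*erf(sqrt(6)*x/6)


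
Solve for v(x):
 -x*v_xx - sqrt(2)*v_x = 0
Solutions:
 v(x) = C1 + C2*x^(1 - sqrt(2))


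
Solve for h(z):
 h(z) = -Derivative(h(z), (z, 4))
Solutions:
 h(z) = (C1*sin(sqrt(2)*z/2) + C2*cos(sqrt(2)*z/2))*exp(-sqrt(2)*z/2) + (C3*sin(sqrt(2)*z/2) + C4*cos(sqrt(2)*z/2))*exp(sqrt(2)*z/2)


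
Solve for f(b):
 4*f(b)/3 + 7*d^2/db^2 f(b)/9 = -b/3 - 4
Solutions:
 f(b) = C1*sin(2*sqrt(21)*b/7) + C2*cos(2*sqrt(21)*b/7) - b/4 - 3


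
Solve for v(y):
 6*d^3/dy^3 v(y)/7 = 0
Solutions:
 v(y) = C1 + C2*y + C3*y^2


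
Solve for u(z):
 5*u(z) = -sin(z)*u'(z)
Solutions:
 u(z) = C1*sqrt(cos(z) + 1)*(cos(z)^2 + 2*cos(z) + 1)/(sqrt(cos(z) - 1)*(cos(z)^2 - 2*cos(z) + 1))


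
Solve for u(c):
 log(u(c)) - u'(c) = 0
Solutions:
 li(u(c)) = C1 + c


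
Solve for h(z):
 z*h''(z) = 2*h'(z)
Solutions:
 h(z) = C1 + C2*z^3


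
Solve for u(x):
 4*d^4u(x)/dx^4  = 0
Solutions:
 u(x) = C1 + C2*x + C3*x^2 + C4*x^3


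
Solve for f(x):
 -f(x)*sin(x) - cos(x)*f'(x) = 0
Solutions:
 f(x) = C1*cos(x)


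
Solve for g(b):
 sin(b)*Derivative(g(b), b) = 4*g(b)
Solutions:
 g(b) = C1*(cos(b)^2 - 2*cos(b) + 1)/(cos(b)^2 + 2*cos(b) + 1)


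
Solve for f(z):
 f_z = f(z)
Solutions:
 f(z) = C1*exp(z)


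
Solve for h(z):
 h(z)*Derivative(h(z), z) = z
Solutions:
 h(z) = -sqrt(C1 + z^2)
 h(z) = sqrt(C1 + z^2)


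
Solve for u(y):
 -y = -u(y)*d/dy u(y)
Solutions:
 u(y) = -sqrt(C1 + y^2)
 u(y) = sqrt(C1 + y^2)


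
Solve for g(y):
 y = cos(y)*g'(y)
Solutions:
 g(y) = C1 + Integral(y/cos(y), y)


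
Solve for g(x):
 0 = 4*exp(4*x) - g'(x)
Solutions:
 g(x) = C1 + exp(4*x)


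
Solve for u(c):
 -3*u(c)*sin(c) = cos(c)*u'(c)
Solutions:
 u(c) = C1*cos(c)^3


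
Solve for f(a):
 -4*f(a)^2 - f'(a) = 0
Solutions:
 f(a) = 1/(C1 + 4*a)


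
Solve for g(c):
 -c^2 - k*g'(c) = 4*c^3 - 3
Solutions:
 g(c) = C1 - c^4/k - c^3/(3*k) + 3*c/k


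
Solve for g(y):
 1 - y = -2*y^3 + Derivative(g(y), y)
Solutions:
 g(y) = C1 + y^4/2 - y^2/2 + y


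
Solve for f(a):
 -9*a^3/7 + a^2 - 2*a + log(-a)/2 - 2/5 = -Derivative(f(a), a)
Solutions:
 f(a) = C1 + 9*a^4/28 - a^3/3 + a^2 - a*log(-a)/2 + 9*a/10


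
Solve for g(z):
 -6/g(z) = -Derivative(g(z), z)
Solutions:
 g(z) = -sqrt(C1 + 12*z)
 g(z) = sqrt(C1 + 12*z)


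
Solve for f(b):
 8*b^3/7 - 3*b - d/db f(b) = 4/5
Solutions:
 f(b) = C1 + 2*b^4/7 - 3*b^2/2 - 4*b/5


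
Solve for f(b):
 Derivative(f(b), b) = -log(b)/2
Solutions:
 f(b) = C1 - b*log(b)/2 + b/2


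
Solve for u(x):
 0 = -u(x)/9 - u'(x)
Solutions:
 u(x) = C1*exp(-x/9)


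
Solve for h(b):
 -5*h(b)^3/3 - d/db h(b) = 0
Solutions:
 h(b) = -sqrt(6)*sqrt(-1/(C1 - 5*b))/2
 h(b) = sqrt(6)*sqrt(-1/(C1 - 5*b))/2


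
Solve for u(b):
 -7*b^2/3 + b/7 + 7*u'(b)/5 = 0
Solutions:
 u(b) = C1 + 5*b^3/9 - 5*b^2/98


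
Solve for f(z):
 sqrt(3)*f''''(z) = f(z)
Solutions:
 f(z) = C1*exp(-3^(7/8)*z/3) + C2*exp(3^(7/8)*z/3) + C3*sin(3^(7/8)*z/3) + C4*cos(3^(7/8)*z/3)


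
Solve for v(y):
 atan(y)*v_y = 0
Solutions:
 v(y) = C1


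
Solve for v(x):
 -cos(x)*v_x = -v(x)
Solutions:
 v(x) = C1*sqrt(sin(x) + 1)/sqrt(sin(x) - 1)


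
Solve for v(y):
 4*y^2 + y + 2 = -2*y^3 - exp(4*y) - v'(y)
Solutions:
 v(y) = C1 - y^4/2 - 4*y^3/3 - y^2/2 - 2*y - exp(4*y)/4


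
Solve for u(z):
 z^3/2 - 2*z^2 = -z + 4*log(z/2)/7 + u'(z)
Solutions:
 u(z) = C1 + z^4/8 - 2*z^3/3 + z^2/2 - 4*z*log(z)/7 + 4*z*log(2)/7 + 4*z/7


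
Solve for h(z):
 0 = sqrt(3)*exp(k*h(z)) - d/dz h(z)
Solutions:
 h(z) = Piecewise((log(-1/(C1*k + sqrt(3)*k*z))/k, Ne(k, 0)), (nan, True))
 h(z) = Piecewise((C1 + sqrt(3)*z, Eq(k, 0)), (nan, True))


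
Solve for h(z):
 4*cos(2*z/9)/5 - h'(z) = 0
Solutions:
 h(z) = C1 + 18*sin(2*z/9)/5


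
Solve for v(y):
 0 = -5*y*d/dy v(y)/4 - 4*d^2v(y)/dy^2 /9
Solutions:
 v(y) = C1 + C2*erf(3*sqrt(10)*y/8)


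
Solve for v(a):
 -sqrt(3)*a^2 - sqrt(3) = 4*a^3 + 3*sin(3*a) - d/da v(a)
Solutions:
 v(a) = C1 + a^4 + sqrt(3)*a^3/3 + sqrt(3)*a - cos(3*a)


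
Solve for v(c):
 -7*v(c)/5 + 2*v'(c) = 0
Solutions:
 v(c) = C1*exp(7*c/10)


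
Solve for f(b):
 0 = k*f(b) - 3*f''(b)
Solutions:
 f(b) = C1*exp(-sqrt(3)*b*sqrt(k)/3) + C2*exp(sqrt(3)*b*sqrt(k)/3)


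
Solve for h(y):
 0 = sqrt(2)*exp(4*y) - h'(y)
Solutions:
 h(y) = C1 + sqrt(2)*exp(4*y)/4


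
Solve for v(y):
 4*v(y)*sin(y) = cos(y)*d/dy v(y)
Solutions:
 v(y) = C1/cos(y)^4


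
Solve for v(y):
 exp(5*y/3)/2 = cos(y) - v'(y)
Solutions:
 v(y) = C1 - 3*exp(5*y/3)/10 + sin(y)


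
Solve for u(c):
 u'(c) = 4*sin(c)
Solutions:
 u(c) = C1 - 4*cos(c)


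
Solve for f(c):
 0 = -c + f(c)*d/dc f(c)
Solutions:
 f(c) = -sqrt(C1 + c^2)
 f(c) = sqrt(C1 + c^2)


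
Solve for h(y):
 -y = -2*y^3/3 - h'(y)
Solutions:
 h(y) = C1 - y^4/6 + y^2/2


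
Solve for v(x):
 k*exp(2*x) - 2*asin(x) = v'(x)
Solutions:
 v(x) = C1 + k*exp(2*x)/2 - 2*x*asin(x) - 2*sqrt(1 - x^2)


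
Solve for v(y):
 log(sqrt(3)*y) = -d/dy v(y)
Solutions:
 v(y) = C1 - y*log(y) - y*log(3)/2 + y


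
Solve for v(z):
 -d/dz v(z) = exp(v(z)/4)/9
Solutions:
 v(z) = 4*log(1/(C1 + z)) + 8*log(6)


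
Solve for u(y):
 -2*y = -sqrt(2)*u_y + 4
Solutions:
 u(y) = C1 + sqrt(2)*y^2/2 + 2*sqrt(2)*y


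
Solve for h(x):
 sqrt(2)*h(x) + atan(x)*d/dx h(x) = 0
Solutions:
 h(x) = C1*exp(-sqrt(2)*Integral(1/atan(x), x))


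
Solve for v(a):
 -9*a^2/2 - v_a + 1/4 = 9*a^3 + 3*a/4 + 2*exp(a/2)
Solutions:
 v(a) = C1 - 9*a^4/4 - 3*a^3/2 - 3*a^2/8 + a/4 - 4*exp(a/2)


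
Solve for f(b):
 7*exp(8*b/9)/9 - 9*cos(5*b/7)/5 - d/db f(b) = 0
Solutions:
 f(b) = C1 + 7*exp(8*b/9)/8 - 63*sin(5*b/7)/25


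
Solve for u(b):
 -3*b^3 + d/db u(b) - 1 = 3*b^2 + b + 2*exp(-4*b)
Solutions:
 u(b) = C1 + 3*b^4/4 + b^3 + b^2/2 + b - exp(-4*b)/2


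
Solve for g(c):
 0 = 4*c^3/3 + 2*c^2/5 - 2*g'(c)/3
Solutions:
 g(c) = C1 + c^4/2 + c^3/5


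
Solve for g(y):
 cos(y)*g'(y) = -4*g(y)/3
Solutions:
 g(y) = C1*(sin(y) - 1)^(2/3)/(sin(y) + 1)^(2/3)


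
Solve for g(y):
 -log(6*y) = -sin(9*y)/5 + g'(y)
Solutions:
 g(y) = C1 - y*log(y) - y*log(6) + y - cos(9*y)/45


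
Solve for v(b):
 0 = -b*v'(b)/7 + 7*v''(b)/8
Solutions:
 v(b) = C1 + C2*erfi(2*b/7)


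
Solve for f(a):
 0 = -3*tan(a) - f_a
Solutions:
 f(a) = C1 + 3*log(cos(a))


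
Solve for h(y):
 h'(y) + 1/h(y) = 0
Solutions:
 h(y) = -sqrt(C1 - 2*y)
 h(y) = sqrt(C1 - 2*y)


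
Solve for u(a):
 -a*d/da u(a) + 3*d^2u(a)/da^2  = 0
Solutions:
 u(a) = C1 + C2*erfi(sqrt(6)*a/6)


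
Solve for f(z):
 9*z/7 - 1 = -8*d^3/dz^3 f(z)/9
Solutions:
 f(z) = C1 + C2*z + C3*z^2 - 27*z^4/448 + 3*z^3/16


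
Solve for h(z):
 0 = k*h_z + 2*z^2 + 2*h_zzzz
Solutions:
 h(z) = C1 + C2*exp(2^(2/3)*z*(-k)^(1/3)/2) + C3*exp(2^(2/3)*z*(-k)^(1/3)*(-1 + sqrt(3)*I)/4) + C4*exp(-2^(2/3)*z*(-k)^(1/3)*(1 + sqrt(3)*I)/4) - 2*z^3/(3*k)


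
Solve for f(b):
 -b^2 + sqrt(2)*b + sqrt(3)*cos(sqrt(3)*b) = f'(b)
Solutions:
 f(b) = C1 - b^3/3 + sqrt(2)*b^2/2 + sin(sqrt(3)*b)


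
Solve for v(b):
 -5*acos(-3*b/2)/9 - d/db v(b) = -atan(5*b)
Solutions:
 v(b) = C1 - 5*b*acos(-3*b/2)/9 + b*atan(5*b) - 5*sqrt(4 - 9*b^2)/27 - log(25*b^2 + 1)/10


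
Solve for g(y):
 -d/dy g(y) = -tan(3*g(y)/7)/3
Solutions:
 g(y) = -7*asin(C1*exp(y/7))/3 + 7*pi/3
 g(y) = 7*asin(C1*exp(y/7))/3


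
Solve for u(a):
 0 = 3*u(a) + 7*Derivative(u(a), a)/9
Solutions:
 u(a) = C1*exp(-27*a/7)


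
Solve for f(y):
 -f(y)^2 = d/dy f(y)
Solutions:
 f(y) = 1/(C1 + y)


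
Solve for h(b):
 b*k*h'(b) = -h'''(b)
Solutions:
 h(b) = C1 + Integral(C2*airyai(b*(-k)^(1/3)) + C3*airybi(b*(-k)^(1/3)), b)


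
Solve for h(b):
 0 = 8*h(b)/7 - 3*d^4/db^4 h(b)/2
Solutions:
 h(b) = C1*exp(-2*21^(3/4)*b/21) + C2*exp(2*21^(3/4)*b/21) + C3*sin(2*21^(3/4)*b/21) + C4*cos(2*21^(3/4)*b/21)


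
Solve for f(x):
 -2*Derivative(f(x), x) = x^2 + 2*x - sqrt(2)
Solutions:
 f(x) = C1 - x^3/6 - x^2/2 + sqrt(2)*x/2


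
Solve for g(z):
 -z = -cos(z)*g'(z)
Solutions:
 g(z) = C1 + Integral(z/cos(z), z)


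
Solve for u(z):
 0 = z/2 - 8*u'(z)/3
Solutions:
 u(z) = C1 + 3*z^2/32


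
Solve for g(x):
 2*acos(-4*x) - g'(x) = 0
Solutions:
 g(x) = C1 + 2*x*acos(-4*x) + sqrt(1 - 16*x^2)/2


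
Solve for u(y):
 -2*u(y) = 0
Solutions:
 u(y) = 0


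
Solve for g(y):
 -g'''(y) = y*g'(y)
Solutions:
 g(y) = C1 + Integral(C2*airyai(-y) + C3*airybi(-y), y)


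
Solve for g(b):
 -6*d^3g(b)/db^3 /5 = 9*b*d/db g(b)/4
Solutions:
 g(b) = C1 + Integral(C2*airyai(-15^(1/3)*b/2) + C3*airybi(-15^(1/3)*b/2), b)


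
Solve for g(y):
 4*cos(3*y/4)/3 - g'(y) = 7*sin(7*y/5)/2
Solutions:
 g(y) = C1 + 16*sin(3*y/4)/9 + 5*cos(7*y/5)/2


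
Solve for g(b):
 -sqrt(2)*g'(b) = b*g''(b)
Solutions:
 g(b) = C1 + C2*b^(1 - sqrt(2))


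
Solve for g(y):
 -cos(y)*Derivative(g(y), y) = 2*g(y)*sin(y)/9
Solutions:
 g(y) = C1*cos(y)^(2/9)


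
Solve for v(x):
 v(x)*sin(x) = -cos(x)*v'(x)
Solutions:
 v(x) = C1*cos(x)


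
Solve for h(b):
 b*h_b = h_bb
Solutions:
 h(b) = C1 + C2*erfi(sqrt(2)*b/2)


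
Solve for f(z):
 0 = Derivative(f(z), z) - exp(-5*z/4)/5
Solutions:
 f(z) = C1 - 4*exp(-5*z/4)/25


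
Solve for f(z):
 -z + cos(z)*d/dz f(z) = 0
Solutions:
 f(z) = C1 + Integral(z/cos(z), z)


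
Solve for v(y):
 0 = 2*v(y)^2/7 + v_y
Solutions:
 v(y) = 7/(C1 + 2*y)


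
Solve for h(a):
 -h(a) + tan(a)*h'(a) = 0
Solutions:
 h(a) = C1*sin(a)


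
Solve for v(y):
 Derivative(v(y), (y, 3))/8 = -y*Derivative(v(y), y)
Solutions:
 v(y) = C1 + Integral(C2*airyai(-2*y) + C3*airybi(-2*y), y)


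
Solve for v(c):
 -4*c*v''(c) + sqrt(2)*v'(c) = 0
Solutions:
 v(c) = C1 + C2*c^(sqrt(2)/4 + 1)


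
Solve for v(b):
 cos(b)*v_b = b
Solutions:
 v(b) = C1 + Integral(b/cos(b), b)


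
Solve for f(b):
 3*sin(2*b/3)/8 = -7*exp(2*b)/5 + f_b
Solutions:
 f(b) = C1 + 7*exp(2*b)/10 - 9*cos(2*b/3)/16


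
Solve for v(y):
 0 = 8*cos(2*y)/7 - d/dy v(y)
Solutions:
 v(y) = C1 + 4*sin(2*y)/7


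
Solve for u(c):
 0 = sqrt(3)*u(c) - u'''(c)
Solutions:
 u(c) = C3*exp(3^(1/6)*c) + (C1*sin(3^(2/3)*c/2) + C2*cos(3^(2/3)*c/2))*exp(-3^(1/6)*c/2)


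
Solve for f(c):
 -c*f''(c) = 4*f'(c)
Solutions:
 f(c) = C1 + C2/c^3


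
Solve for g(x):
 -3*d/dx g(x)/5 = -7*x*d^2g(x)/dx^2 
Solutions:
 g(x) = C1 + C2*x^(38/35)


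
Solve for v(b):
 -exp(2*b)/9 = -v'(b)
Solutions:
 v(b) = C1 + exp(2*b)/18


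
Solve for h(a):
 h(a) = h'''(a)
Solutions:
 h(a) = C3*exp(a) + (C1*sin(sqrt(3)*a/2) + C2*cos(sqrt(3)*a/2))*exp(-a/2)


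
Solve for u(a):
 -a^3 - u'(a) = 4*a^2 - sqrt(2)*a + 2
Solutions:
 u(a) = C1 - a^4/4 - 4*a^3/3 + sqrt(2)*a^2/2 - 2*a


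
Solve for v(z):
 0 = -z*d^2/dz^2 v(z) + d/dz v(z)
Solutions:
 v(z) = C1 + C2*z^2


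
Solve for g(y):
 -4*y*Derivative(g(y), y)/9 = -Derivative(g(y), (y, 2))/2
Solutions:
 g(y) = C1 + C2*erfi(2*y/3)


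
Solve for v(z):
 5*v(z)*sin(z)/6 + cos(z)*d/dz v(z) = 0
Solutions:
 v(z) = C1*cos(z)^(5/6)


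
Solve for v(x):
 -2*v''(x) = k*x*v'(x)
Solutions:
 v(x) = Piecewise((-sqrt(pi)*C1*erf(sqrt(k)*x/2)/sqrt(k) - C2, (k > 0) | (k < 0)), (-C1*x - C2, True))


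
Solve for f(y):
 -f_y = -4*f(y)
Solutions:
 f(y) = C1*exp(4*y)


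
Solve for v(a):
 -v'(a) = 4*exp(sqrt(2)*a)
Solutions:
 v(a) = C1 - 2*sqrt(2)*exp(sqrt(2)*a)


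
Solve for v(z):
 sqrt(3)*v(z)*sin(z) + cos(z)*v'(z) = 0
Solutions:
 v(z) = C1*cos(z)^(sqrt(3))


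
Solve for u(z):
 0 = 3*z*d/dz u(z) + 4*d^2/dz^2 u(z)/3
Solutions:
 u(z) = C1 + C2*erf(3*sqrt(2)*z/4)


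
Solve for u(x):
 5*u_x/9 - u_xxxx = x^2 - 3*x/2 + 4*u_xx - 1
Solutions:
 u(x) = C1 + C2*exp(-x*(-8*18^(1/3)/(5 + sqrt(793))^(1/3) + 12^(1/3)*(5 + sqrt(793))^(1/3))/12)*sin(2^(1/3)*3^(1/6)*x*(2/(5 + sqrt(793))^(1/3) + 2^(1/3)*3^(2/3)*(5 + sqrt(793))^(1/3)/12)) + C3*exp(-x*(-8*18^(1/3)/(5 + sqrt(793))^(1/3) + 12^(1/3)*(5 + sqrt(793))^(1/3))/12)*cos(2^(1/3)*3^(1/6)*x*(2/(5 + sqrt(793))^(1/3) + 2^(1/3)*3^(2/3)*(5 + sqrt(793))^(1/3)/12)) + C4*exp(x*(-8*18^(1/3)/(5 + sqrt(793))^(1/3) + 12^(1/3)*(5 + sqrt(793))^(1/3))/6) + 3*x^3/5 + 1161*x^2/100 + 20673*x/125


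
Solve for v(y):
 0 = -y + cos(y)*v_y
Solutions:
 v(y) = C1 + Integral(y/cos(y), y)


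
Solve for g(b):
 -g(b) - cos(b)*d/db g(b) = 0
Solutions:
 g(b) = C1*sqrt(sin(b) - 1)/sqrt(sin(b) + 1)


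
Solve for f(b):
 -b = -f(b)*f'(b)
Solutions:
 f(b) = -sqrt(C1 + b^2)
 f(b) = sqrt(C1 + b^2)


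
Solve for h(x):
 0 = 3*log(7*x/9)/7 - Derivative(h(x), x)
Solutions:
 h(x) = C1 + 3*x*log(x)/7 - 6*x*log(3)/7 - 3*x/7 + 3*x*log(7)/7


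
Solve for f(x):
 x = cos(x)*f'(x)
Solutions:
 f(x) = C1 + Integral(x/cos(x), x)


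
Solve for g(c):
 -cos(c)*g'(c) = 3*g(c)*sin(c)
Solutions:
 g(c) = C1*cos(c)^3


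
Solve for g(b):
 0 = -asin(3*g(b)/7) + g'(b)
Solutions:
 Integral(1/asin(3*_y/7), (_y, g(b))) = C1 + b


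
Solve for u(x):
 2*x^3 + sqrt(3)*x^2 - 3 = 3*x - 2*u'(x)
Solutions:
 u(x) = C1 - x^4/4 - sqrt(3)*x^3/6 + 3*x^2/4 + 3*x/2


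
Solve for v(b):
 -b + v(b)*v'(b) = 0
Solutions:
 v(b) = -sqrt(C1 + b^2)
 v(b) = sqrt(C1 + b^2)


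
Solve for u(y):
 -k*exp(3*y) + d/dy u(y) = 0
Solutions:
 u(y) = C1 + k*exp(3*y)/3


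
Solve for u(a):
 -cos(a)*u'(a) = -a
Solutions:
 u(a) = C1 + Integral(a/cos(a), a)


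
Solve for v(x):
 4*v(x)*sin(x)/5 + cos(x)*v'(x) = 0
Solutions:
 v(x) = C1*cos(x)^(4/5)


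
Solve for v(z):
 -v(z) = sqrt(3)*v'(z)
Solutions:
 v(z) = C1*exp(-sqrt(3)*z/3)


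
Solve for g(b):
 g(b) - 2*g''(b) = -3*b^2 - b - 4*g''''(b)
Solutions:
 g(b) = -3*b^2 - b + (C1*sin(sqrt(2)*b/4) + C2*cos(sqrt(2)*b/4))*exp(-sqrt(6)*b/4) + (C3*sin(sqrt(2)*b/4) + C4*cos(sqrt(2)*b/4))*exp(sqrt(6)*b/4) - 12


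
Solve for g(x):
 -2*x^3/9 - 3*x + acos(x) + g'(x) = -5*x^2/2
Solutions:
 g(x) = C1 + x^4/18 - 5*x^3/6 + 3*x^2/2 - x*acos(x) + sqrt(1 - x^2)


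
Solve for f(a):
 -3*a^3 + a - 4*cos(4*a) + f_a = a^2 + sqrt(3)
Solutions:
 f(a) = C1 + 3*a^4/4 + a^3/3 - a^2/2 + sqrt(3)*a + sin(4*a)


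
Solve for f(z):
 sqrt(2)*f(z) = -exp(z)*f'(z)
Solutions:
 f(z) = C1*exp(sqrt(2)*exp(-z))


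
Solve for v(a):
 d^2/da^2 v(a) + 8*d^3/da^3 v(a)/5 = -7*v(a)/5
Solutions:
 v(a) = C1*exp(a*(-10 + 25/(24*sqrt(66129) + 6173)^(1/3) + (24*sqrt(66129) + 6173)^(1/3))/48)*sin(sqrt(3)*a*(-(24*sqrt(66129) + 6173)^(1/3) + 25/(24*sqrt(66129) + 6173)^(1/3))/48) + C2*exp(a*(-10 + 25/(24*sqrt(66129) + 6173)^(1/3) + (24*sqrt(66129) + 6173)^(1/3))/48)*cos(sqrt(3)*a*(-(24*sqrt(66129) + 6173)^(1/3) + 25/(24*sqrt(66129) + 6173)^(1/3))/48) + C3*exp(-a*(25/(24*sqrt(66129) + 6173)^(1/3) + 5 + (24*sqrt(66129) + 6173)^(1/3))/24)


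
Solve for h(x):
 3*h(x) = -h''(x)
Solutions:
 h(x) = C1*sin(sqrt(3)*x) + C2*cos(sqrt(3)*x)


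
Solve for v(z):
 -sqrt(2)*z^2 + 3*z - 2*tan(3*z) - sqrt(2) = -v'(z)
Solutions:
 v(z) = C1 + sqrt(2)*z^3/3 - 3*z^2/2 + sqrt(2)*z - 2*log(cos(3*z))/3


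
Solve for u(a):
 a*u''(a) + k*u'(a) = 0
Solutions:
 u(a) = C1 + a^(1 - re(k))*(C2*sin(log(a)*Abs(im(k))) + C3*cos(log(a)*im(k)))


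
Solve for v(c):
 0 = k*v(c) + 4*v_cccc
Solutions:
 v(c) = C1*exp(-sqrt(2)*c*(-k)^(1/4)/2) + C2*exp(sqrt(2)*c*(-k)^(1/4)/2) + C3*exp(-sqrt(2)*I*c*(-k)^(1/4)/2) + C4*exp(sqrt(2)*I*c*(-k)^(1/4)/2)


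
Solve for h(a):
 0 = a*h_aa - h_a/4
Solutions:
 h(a) = C1 + C2*a^(5/4)


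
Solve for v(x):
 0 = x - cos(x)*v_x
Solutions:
 v(x) = C1 + Integral(x/cos(x), x)


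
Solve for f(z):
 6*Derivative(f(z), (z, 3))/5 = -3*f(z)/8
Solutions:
 f(z) = C3*exp(-2^(2/3)*5^(1/3)*z/4) + (C1*sin(2^(2/3)*sqrt(3)*5^(1/3)*z/8) + C2*cos(2^(2/3)*sqrt(3)*5^(1/3)*z/8))*exp(2^(2/3)*5^(1/3)*z/8)


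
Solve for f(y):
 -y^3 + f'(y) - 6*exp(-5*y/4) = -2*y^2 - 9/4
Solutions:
 f(y) = C1 + y^4/4 - 2*y^3/3 - 9*y/4 - 24*exp(-5*y/4)/5


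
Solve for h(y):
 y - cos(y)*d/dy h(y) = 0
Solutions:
 h(y) = C1 + Integral(y/cos(y), y)


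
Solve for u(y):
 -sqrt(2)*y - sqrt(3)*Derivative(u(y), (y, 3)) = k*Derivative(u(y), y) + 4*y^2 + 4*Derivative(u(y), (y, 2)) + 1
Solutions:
 u(y) = C1 + C2*exp(sqrt(3)*y*(sqrt(-sqrt(3)*k + 4) - 2)/3) + C3*exp(-sqrt(3)*y*(sqrt(-sqrt(3)*k + 4) + 2)/3) - 4*y^3/(3*k) - sqrt(2)*y^2/(2*k) - y/k + 16*y^2/k^2 + 4*sqrt(2)*y/k^2 + 8*sqrt(3)*y/k^2 - 128*y/k^3


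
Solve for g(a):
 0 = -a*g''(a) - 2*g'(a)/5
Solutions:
 g(a) = C1 + C2*a^(3/5)


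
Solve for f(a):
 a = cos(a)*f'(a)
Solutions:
 f(a) = C1 + Integral(a/cos(a), a)


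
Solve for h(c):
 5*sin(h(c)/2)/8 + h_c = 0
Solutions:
 5*c/8 + log(cos(h(c)/2) - 1) - log(cos(h(c)/2) + 1) = C1


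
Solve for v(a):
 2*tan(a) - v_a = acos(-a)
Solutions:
 v(a) = C1 - a*acos(-a) - sqrt(1 - a^2) - 2*log(cos(a))


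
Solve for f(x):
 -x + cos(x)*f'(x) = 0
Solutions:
 f(x) = C1 + Integral(x/cos(x), x)


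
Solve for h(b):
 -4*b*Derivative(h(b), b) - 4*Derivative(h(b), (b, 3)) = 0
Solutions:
 h(b) = C1 + Integral(C2*airyai(-b) + C3*airybi(-b), b)


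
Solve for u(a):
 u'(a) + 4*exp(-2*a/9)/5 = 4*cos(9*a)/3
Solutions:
 u(a) = C1 + 4*sin(9*a)/27 + 18*exp(-2*a/9)/5


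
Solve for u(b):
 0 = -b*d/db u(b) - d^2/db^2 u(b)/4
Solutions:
 u(b) = C1 + C2*erf(sqrt(2)*b)


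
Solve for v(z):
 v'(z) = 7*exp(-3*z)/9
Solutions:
 v(z) = C1 - 7*exp(-3*z)/27


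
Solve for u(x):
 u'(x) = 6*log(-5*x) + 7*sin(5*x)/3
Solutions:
 u(x) = C1 + 6*x*log(-x) - 6*x + 6*x*log(5) - 7*cos(5*x)/15


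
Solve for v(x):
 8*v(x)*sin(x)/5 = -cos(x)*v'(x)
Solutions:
 v(x) = C1*cos(x)^(8/5)


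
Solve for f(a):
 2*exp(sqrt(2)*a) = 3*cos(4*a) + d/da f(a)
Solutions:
 f(a) = C1 + sqrt(2)*exp(sqrt(2)*a) - 3*sin(4*a)/4


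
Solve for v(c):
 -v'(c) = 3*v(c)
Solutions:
 v(c) = C1*exp(-3*c)


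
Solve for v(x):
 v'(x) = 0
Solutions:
 v(x) = C1


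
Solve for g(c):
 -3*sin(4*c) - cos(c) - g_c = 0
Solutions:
 g(c) = C1 - sin(c) + 3*cos(4*c)/4


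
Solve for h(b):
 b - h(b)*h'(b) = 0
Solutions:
 h(b) = -sqrt(C1 + b^2)
 h(b) = sqrt(C1 + b^2)


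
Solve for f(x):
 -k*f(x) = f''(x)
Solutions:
 f(x) = C1*exp(-x*sqrt(-k)) + C2*exp(x*sqrt(-k))


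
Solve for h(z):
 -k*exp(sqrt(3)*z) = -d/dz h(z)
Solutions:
 h(z) = C1 + sqrt(3)*k*exp(sqrt(3)*z)/3


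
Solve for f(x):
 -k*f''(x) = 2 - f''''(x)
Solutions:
 f(x) = C1 + C2*x + C3*exp(-sqrt(k)*x) + C4*exp(sqrt(k)*x) - x^2/k


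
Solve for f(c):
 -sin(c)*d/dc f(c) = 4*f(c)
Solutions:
 f(c) = C1*(cos(c)^2 + 2*cos(c) + 1)/(cos(c)^2 - 2*cos(c) + 1)


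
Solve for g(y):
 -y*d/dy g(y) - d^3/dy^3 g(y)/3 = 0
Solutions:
 g(y) = C1 + Integral(C2*airyai(-3^(1/3)*y) + C3*airybi(-3^(1/3)*y), y)


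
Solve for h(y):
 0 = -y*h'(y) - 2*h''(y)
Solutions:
 h(y) = C1 + C2*erf(y/2)


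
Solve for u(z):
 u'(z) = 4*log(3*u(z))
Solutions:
 -Integral(1/(log(_y) + log(3)), (_y, u(z)))/4 = C1 - z


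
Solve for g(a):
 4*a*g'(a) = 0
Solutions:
 g(a) = C1


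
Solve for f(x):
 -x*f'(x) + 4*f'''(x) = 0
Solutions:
 f(x) = C1 + Integral(C2*airyai(2^(1/3)*x/2) + C3*airybi(2^(1/3)*x/2), x)


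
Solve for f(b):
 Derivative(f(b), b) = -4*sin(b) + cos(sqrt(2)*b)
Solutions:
 f(b) = C1 + sqrt(2)*sin(sqrt(2)*b)/2 + 4*cos(b)
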